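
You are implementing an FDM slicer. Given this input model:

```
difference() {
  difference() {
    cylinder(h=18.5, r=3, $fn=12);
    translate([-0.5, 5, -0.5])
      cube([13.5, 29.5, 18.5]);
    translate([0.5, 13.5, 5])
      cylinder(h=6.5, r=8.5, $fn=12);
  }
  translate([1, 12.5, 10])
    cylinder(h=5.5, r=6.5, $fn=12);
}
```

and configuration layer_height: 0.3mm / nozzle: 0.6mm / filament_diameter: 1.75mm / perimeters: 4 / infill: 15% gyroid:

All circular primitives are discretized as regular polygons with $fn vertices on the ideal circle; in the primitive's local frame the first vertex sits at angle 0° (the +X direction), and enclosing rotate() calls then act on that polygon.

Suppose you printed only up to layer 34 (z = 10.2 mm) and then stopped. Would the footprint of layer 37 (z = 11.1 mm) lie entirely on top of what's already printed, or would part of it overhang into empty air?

entirely on top

Compare the two slices. At z = 10.2: the r=3 cylinder gives a regular 12-gon of circumradius 3 (constant along its height) (area = (12/2)·3.000²·sin(360°/12) = 27.00 mm²); the 13.5×29.5 cube at (-0.5, 5) contributes its full rectangle (area 398.25 mm²); the r=8.5 cylinder at (0.5, 13.5) contributes a regular 12-gon of circumradius 8.5 (area = (12/2)·8.500²·sin(360°/12) = 216.75 mm²); Taking the first minus the rest: starting from the r=3 cylinder (27.00 mm²), the 13.5×29.5 cube at (-0.5, 5) misses the remaining region (no effect); the r=8.5 cylinder at (0.5, 13.5) misses the remaining region (no effect) — area = 27.00 mm²; the r=6.5 cylinder at (1, 12.5) gives a regular 12-gon of circumradius 6.5 (constant along its height) (area = (12/2)·6.500²·sin(360°/12) = 126.75 mm²); Subtracting the remaining from the first: starting from that combined region (27.00 mm²), the r=6.5 cylinder at (1, 12.5) misses the remaining region (no effect) — area = 27.00 mm². At z = 11.1: the r=3 cylinder contributes a regular 12-gon of circumradius 3 (area = (12/2)·3.000²·sin(360°/12) = 27.00 mm²); the cube at (-0.5, 5) (footprint 13.5×29.5) is included at this height (area 398.25 mm²); the r=8.5 cylinder at (0.5, 13.5) contributes a regular 12-gon of circumradius 8.5 (area = (12/2)·8.500²·sin(360°/12) = 216.75 mm²); Taking the first minus the rest: starting from the r=3 cylinder (27.00 mm²), the 13.5×29.5 cube at (-0.5, 5) misses the remaining region (no effect); the r=8.5 cylinder at (0.5, 13.5) misses the remaining region (no effect) — area = 27.00 mm²; the r=6.5 cylinder at (1, 12.5) contributes a regular 12-gon of circumradius 6.5 (area = (12/2)·6.500²·sin(360°/12) = 126.75 mm²); Taking the first minus the rest: starting from that combined region (27.00 mm²), the r=6.5 cylinder at (1, 12.5) misses the remaining region (no effect) — area = 27.00 mm². Checking containment: the cross-section at z = 11.1 is a subset of the cross-section at z = 10.2.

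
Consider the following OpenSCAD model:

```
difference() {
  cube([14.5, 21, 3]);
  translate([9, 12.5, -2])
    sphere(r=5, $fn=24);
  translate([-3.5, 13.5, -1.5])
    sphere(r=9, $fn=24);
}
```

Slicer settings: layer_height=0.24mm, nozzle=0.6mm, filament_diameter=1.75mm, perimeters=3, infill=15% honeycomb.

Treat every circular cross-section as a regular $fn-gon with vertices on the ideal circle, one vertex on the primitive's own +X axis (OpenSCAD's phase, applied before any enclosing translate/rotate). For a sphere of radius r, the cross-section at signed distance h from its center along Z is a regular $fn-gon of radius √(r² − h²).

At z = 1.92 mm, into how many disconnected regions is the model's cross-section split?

1

At z = 1.92 mm: the cube is present — its section is the full 14.5×21 rectangle; the r=5 sphere at (9, 12.5) contributes a regular 24-gon of circumradius √(5²−3.92²) = 3.104; the r=9 sphere at (-3.5, 13.5) slices to a regular 24-gon of circumradius 8.325 (√(r²−h²) with h=3.42 from center); Taking the first minus the rest: starting from the 14.5×21 cube, the r=5 sphere at (9, 12.5) lies wholly inside it (removes its full 29.92 mm² and its 19.45 mm outline becomes a hole wall); the r=9 sphere at (-3.5, 13.5) partially overlaps it — only the 51.47 mm² overlap (of its 215.25 mm²) is removed, clipping the outline — 1 connected region with 1 hole. The result has 1 disconnected region.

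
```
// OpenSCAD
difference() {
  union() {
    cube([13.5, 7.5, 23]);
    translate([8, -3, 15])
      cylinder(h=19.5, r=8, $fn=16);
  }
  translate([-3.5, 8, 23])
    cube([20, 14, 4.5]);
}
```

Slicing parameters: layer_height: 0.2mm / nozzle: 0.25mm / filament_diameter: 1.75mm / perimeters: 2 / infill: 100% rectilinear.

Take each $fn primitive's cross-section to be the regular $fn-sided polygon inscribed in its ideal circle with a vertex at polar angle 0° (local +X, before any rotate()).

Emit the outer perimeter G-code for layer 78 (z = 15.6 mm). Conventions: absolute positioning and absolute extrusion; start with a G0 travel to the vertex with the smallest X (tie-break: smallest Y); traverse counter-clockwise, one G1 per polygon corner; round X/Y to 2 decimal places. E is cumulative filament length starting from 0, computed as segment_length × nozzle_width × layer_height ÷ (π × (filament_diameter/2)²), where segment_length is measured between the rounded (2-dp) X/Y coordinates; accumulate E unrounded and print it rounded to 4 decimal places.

At z = 15.6 mm: the 13.5×7.5 cube contributes its full rectangle; the r=8 cylinder at (8, -3) contributes a regular 16-gon of circumradius 8; Merging all regions: the regions partially overlap (shared area 48.97 mm²), so overlapping operands fuse into one piece — 1 connected region; the cube at (-3.5, 8) does not reach this height (z outside [23, 27.5]); Subtracting the remaining from the first: none of the subtracted shapes is present at this height, so the result so far is unchanged — 1 connected region. The outline is a single polygon with 16 vertices. Extrusion per mm of travel: 0.25 × 0.2 / (π × 0.875²) = 0.020788. Accumulating E over each segment gives final E = 1.2640.

G0 X0.00 Y-3.00 Z15.60
G1 X0.61 Y-6.06 E0.0649
G1 X2.34 Y-8.66 E0.1298
G1 X4.94 Y-10.39 E0.1947
G1 X8.00 Y-11.00 E0.2596
G1 X11.06 Y-10.39 E0.3244
G1 X13.66 Y-8.66 E0.3893
G1 X15.39 Y-6.06 E0.4543
G1 X16.00 Y-3.00 E0.5191
G1 X15.39 Y0.06 E0.5840
G1 X13.66 Y2.66 E0.6489
G1 X13.50 Y2.76 E0.6528
G1 X13.50 Y7.50 E0.7514
G1 X0.00 Y7.50 E1.0320
G1 X0.00 Y0.00 E1.1879
G1 X0.60 Y0.00 E1.2004
G1 X0.00 Y-3.00 E1.2640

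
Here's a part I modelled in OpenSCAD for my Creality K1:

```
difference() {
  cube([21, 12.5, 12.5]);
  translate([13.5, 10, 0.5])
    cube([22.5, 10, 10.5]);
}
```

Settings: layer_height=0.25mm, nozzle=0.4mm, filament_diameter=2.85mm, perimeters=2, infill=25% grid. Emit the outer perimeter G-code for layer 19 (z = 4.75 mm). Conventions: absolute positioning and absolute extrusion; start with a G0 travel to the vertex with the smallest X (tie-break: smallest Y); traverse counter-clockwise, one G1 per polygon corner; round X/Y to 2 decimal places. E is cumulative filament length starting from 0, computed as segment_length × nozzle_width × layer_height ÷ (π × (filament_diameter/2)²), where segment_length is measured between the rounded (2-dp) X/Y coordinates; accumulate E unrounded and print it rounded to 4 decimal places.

G0 X0.00 Y0.00 Z4.75
G1 X21.00 Y0.00 E0.3292
G1 X21.00 Y10.00 E0.4859
G1 X13.50 Y10.00 E0.6035
G1 X13.50 Y12.50 E0.6427
G1 X0.00 Y12.50 E0.8543
G1 X0.00 Y0.00 E1.0503

At z = 4.75 mm: the cube (footprint 21×12.5) is included at this height; the 22.5×10 cube at (13.5, 10) contributes its full rectangle; Taking the first minus the rest: starting from the 21×12.5 cube, the 22.5×10 cube at (13.5, 10) partially overlaps it — only the 18.75 mm² overlap (of its 225.00 mm²) is removed, clipping the outline — 1 connected region. The outline is a single polygon with 6 vertices. Extrusion per mm of travel: 0.4 × 0.25 / (π × 1.425²) = 0.015675. Accumulating E over each segment gives final E = 1.0503.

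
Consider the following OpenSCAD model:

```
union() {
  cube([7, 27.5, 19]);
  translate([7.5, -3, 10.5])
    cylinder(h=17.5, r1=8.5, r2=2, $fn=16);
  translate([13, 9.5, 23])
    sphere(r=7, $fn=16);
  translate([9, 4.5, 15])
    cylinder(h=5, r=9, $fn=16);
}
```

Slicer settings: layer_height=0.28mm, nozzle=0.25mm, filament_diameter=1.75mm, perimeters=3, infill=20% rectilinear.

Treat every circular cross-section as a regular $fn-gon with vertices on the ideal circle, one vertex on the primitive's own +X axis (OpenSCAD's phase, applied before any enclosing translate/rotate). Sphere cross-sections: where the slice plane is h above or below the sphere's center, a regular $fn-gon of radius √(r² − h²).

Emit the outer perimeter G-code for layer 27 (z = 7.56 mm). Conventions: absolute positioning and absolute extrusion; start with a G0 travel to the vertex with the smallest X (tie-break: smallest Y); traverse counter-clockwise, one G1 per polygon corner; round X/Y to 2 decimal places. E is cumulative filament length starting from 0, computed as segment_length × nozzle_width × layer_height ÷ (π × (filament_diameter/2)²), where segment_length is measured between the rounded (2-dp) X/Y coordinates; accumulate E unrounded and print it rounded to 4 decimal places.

At z = 7.56 mm: the cube (footprint 7×27.5) is included at this height; the cone at (7.5, -3) does not reach this height (z outside [10.5, 28]); the sphere at (13, 9.5) is not intersected at this z (|z−center|=15.440 > r=7); the cylinder at (9, 4.5) does not reach this height (z outside [15, 20]); Merging all regions: only the 7×27.5 cube is present, so the union is just that shape — 1 connected region. The outline is a single polygon with 4 vertices. Extrusion per mm of travel: 0.25 × 0.28 / (π × 0.875²) = 0.029103. Accumulating E over each segment gives final E = 2.0081.

G0 X0.00 Y0.00 Z7.56
G1 X7.00 Y0.00 E0.2037
G1 X7.00 Y27.50 E1.0040
G1 X0.00 Y27.50 E1.2078
G1 X0.00 Y0.00 E2.0081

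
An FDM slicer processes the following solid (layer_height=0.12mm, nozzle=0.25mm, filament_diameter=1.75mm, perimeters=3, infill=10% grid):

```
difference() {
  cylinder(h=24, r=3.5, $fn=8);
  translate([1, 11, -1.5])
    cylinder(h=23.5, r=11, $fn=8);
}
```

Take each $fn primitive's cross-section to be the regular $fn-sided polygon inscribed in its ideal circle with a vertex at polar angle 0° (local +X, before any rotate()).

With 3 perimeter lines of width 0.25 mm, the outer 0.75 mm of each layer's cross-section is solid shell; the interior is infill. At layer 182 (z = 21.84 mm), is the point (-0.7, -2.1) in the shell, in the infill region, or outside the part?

At z = 21.84 mm: the r=3.5 cylinder contributes a regular 8-gon of circumradius 3.5; the cylinder at (1, 11): section is a regular 8-gon, circumradius r=11; After the difference (first − rest): starting from the r=3.5 cylinder, the r=11 cylinder at (1, 11) partially overlaps it — only the 12.64 mm² overlap (of its 342.24 mm²) is removed, clipping the outline — 1 connected region. Overall, the cross-section is a single solid region. The nearest boundary edge runs (-0.00, -3.50)→(-2.47, -2.47); distance from the point to it = 1.03 mm. The point is inside the cross-section and 1.03 mm from the nearest boundary — more than the 0.75 mm shell width (3 × 0.25), so it's in the infill interior.

infill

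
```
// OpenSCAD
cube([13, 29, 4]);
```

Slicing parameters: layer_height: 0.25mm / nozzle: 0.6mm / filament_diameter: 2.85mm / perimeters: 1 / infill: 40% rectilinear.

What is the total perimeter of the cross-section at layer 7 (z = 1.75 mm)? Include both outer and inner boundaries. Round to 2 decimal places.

84.00 mm

At z = 1.75 mm: the cube (footprint 13×29) is included at this height (perimeter 84.00 mm). Overall, the cross-section is a single solid region. Total boundary length (outer) = 84.00 mm.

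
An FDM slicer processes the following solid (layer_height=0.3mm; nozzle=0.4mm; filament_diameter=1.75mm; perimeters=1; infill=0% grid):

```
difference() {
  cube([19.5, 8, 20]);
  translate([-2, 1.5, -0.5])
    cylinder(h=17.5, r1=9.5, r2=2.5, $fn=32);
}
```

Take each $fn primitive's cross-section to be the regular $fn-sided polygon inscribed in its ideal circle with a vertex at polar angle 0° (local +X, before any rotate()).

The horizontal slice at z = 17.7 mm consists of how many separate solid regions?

At z = 17.7 mm: the cube is present — its section is the full 19.5×8 rectangle; the cone at (-2, 1.5) is absent (z outside [-0.5, 17]); Subtracting the remaining from the first: none of the subtracted shapes is present at this height, so the 19.5×8 cube is unchanged — 1 connected region. The result has 1 disconnected region.

1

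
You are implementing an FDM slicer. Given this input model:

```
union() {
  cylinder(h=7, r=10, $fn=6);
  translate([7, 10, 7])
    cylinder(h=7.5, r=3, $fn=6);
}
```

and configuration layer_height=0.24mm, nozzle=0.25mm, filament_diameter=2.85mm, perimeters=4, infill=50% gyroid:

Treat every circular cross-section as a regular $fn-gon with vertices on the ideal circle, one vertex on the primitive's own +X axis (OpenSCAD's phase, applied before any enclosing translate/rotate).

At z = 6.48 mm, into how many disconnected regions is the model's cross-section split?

1

At z = 6.48 mm: the cylinder: section is a regular 6-gon, circumradius r=10; the cylinder at (7, 10) is absent (z outside [7, 14.5]); Taking the union: only the r=10 cylinder is present, so the union is just that shape — 1 connected region. The result has 1 disconnected region.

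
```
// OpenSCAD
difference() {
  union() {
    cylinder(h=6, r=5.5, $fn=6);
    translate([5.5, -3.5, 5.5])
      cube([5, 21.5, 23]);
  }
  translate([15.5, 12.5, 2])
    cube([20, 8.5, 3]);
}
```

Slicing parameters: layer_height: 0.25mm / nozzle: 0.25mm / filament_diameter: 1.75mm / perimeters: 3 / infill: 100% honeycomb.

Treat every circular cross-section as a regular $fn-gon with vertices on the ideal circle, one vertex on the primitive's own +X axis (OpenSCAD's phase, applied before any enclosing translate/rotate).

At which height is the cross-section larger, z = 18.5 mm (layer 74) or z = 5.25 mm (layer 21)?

layer 74 (z = 18.5 mm)

Layer 74 (z = 18.5): the cylinder is absent (z outside [0, 6]); the cube at (5.5, -3.5) is present — its section is the full 5×21.5 rectangle (area 107.50 mm²); Taking the union: only the 5×21.5 cube at (5.5, -3.5) is present, so the union is just that shape — area = 107.50 mm²; the cube at (15.5, 12.5) does not reach this height (z outside [2, 5]); Taking the first minus the rest: none of the subtracted shapes is present at this height, so the result so far is unchanged — area = 107.50 mm². So its area = 107.50 mm². Layer 21 (z = 5.25): the r=5.5 cylinder gives a regular 6-gon of circumradius 5.5 (constant along its height) (area = (6/2)·5.500²·sin(360°/6) = 78.59 mm²); the cube at (5.5, -3.5) does not reach this height (z outside [5.5, 28.5]); Taking the union: only the r=5.5 cylinder is present, so the union is just that shape — area = 78.59 mm²; the cube at (15.5, 12.5) does not reach this height (z outside [2, 5]); Subtracting the remaining from the first: none of the subtracted shapes is present at this height, so the result so far is unchanged — area = 78.59 mm². So its area = 78.59 mm². Layer 74 is larger (107.50 vs 78.59 mm²).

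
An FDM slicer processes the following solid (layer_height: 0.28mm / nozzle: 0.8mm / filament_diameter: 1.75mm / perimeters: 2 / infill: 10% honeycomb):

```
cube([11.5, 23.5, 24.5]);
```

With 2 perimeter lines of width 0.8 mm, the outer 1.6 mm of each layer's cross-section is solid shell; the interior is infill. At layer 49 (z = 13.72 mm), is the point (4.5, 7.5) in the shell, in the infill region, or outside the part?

infill

At z = 13.72 mm: the 11.5×23.5 cube contributes its full rectangle. Overall, the cross-section is a single solid region. The nearest boundary edge runs (0.00, 23.50)→(0.00, 0.00); distance from the point to it = 4.50 mm. The point is inside the cross-section and 4.50 mm from the nearest boundary — more than the 1.6 mm shell width (2 × 0.8), so it's in the infill interior.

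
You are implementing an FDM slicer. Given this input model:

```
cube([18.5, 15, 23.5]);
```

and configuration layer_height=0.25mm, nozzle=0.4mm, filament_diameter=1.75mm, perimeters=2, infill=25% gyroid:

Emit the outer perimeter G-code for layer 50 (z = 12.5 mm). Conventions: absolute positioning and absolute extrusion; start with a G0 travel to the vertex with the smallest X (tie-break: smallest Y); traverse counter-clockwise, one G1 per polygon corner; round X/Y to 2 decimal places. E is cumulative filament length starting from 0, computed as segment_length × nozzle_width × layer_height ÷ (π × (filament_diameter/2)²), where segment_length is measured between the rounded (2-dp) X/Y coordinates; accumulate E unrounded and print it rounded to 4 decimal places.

G0 X0.00 Y0.00 Z12.50
G1 X18.50 Y0.00 E0.7691
G1 X18.50 Y15.00 E1.3928
G1 X0.00 Y15.00 E2.1619
G1 X0.00 Y0.00 E2.7855

At z = 12.5 mm: the 18.5×15 cube contributes its full rectangle. The outline is a single polygon with 4 vertices. Extrusion per mm of travel: 0.4 × 0.25 / (π × 0.875²) = 0.041575. Accumulating E over each segment gives final E = 2.7855.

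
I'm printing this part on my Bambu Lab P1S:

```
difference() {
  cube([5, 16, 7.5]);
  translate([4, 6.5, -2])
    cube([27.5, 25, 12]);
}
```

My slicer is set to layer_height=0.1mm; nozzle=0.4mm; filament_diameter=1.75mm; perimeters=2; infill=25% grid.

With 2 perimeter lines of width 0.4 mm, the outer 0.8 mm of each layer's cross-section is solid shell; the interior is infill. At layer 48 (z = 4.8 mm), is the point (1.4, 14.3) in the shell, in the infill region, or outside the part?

At z = 4.8 mm: the cube (footprint 5×16) is included at this height; the cube at (4, 6.5) (footprint 27.5×25) is included at this height; Subtracting the remaining from the first: starting from the 5×16 cube, the 27.5×25 cube at (4, 6.5) partially overlaps it — only the 9.50 mm² overlap (of its 687.50 mm²) is removed, clipping the outline — 1 connected region. Overall, the cross-section is a single solid region. The nearest boundary edge runs (0.00, 0.00)→(0.00, 16.00); distance from the point to it = 1.40 mm. The point is inside the cross-section and 1.40 mm from the nearest boundary — more than the 0.8 mm shell width (2 × 0.4), so it's in the infill interior.

infill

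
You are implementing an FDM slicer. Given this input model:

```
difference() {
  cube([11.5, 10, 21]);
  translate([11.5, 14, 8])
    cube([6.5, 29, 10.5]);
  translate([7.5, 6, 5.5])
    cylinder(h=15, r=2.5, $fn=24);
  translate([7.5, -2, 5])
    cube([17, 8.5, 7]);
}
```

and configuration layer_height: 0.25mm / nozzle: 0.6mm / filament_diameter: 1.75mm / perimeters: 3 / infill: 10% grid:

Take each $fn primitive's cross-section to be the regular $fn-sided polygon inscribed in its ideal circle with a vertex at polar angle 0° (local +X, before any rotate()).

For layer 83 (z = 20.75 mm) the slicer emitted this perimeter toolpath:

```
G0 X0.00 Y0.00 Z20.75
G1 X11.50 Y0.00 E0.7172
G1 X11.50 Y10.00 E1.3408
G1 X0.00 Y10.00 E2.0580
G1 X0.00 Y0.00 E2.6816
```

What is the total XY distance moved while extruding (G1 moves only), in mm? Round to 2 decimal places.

Sum the Euclidean lengths of each G1 segment: total = 43.00 mm.

43.00 mm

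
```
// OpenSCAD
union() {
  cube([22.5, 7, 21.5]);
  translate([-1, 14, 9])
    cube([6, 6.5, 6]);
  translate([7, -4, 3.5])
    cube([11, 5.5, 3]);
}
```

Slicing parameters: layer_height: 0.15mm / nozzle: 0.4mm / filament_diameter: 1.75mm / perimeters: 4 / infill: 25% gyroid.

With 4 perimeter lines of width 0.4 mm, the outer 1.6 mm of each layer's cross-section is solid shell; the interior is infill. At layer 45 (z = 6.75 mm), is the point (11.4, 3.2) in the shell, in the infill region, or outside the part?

infill

At z = 6.75 mm: the cube (footprint 22.5×7) is included at this height; the cube at (-1, 14) does not reach this height (z outside [9, 15]); the cube at (7, -4) is absent (z outside [3.5, 6.5]); Merging all regions: only the 22.5×7 cube is present, so the union is just that shape — 1 connected region. Overall, the cross-section is a single solid region. The nearest boundary edge runs (0.00, 0.00)→(22.50, 0.00); distance from the point to it = 3.20 mm. The point is inside the cross-section and 3.20 mm from the nearest boundary — more than the 1.6 mm shell width (4 × 0.4), so it's in the infill interior.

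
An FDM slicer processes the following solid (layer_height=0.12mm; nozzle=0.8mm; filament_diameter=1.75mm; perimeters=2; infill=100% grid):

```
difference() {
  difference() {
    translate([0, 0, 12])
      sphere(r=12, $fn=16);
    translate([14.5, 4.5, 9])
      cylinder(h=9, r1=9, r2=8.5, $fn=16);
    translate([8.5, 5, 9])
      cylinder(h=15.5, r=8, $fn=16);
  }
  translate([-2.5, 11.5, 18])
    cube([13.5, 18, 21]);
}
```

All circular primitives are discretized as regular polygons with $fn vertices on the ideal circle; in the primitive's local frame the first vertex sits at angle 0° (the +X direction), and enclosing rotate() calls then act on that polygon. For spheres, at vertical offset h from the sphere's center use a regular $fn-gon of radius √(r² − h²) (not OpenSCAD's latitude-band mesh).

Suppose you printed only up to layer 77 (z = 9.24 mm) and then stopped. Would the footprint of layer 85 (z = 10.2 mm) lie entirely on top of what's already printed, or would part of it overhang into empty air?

Compare the two slices. At z = 9.24: the r=12 sphere slices to a regular 16-gon of circumradius 11.678 (√(r²−h²) with h=2.76 from center) (area = (16/2)·11.678²·sin(360°/16) = 417.53 mm²); the cone at (14.5, 4.5): at t=0.027 of its height the radius interpolates to r₁+(r₂−r₁)t = 8.987, giving a regular 16-gon of that circumradius (area = (16/2)·8.987²·sin(360°/16) = 247.24 mm²); the cylinder at (8.5, 5): section is a regular 16-gon, circumradius r=8 (area = (16/2)·8.000²·sin(360°/16) = 195.93 mm²); After the difference (first − rest): starting from the r=12 sphere (417.53 mm²), the cone at (14.5, 4.5) partially overlaps it — only the 48.15 mm² overlap (of its 247.24 mm²) is removed, clipping the outline; the r=8 cylinder at (8.5, 5) partially overlaps it — only the 61.84 mm² overlap (of its 195.93 mm²) is removed, clipping the outline — area = 307.54 mm²; the cube at (-2.5, 11.5) is not intersected at this z (z outside [18, 39]); Taking the first minus the rest: none of the subtracted shapes is present at this height, so that combined region is unchanged — area = 307.54 mm². At z = 10.2: the r=12 sphere contributes a regular 16-gon of circumradius √(12²−1.8²) = 11.864 (area = (16/2)·11.864²·sin(360°/16) = 430.93 mm²); the cone at (14.5, 4.5) contributes a regular 16-gon of circumradius 8.933 (interpolated between r1=9 and r2=8.5 at t=0.133) (area = (16/2)·8.933²·sin(360°/16) = 244.32 mm²); the cylinder at (8.5, 5): section is a regular 16-gon, circumradius r=8 (area = (16/2)·8.000²·sin(360°/16) = 195.93 mm²); After the difference (first − rest): starting from the r=12 sphere (430.93 mm²), the cone at (14.5, 4.5) partially overlaps it — only the 50.00 mm² overlap (of its 244.32 mm²) is removed, clipping the outline; the r=8 cylinder at (8.5, 5) partially overlaps it — only the 63.31 mm² overlap (of its 195.93 mm²) is removed, clipping the outline — area = 317.63 mm²; the cube at (-2.5, 11.5) is absent (z outside [18, 39]); After the difference (first − rest): none of the subtracted shapes is present at this height, so the result so far is unchanged — area = 317.63 mm². Checking containment: at z = 10.2 the cross-section extends beyond the z = 9.24 cross-section by about 10.09 mm².

part overhangs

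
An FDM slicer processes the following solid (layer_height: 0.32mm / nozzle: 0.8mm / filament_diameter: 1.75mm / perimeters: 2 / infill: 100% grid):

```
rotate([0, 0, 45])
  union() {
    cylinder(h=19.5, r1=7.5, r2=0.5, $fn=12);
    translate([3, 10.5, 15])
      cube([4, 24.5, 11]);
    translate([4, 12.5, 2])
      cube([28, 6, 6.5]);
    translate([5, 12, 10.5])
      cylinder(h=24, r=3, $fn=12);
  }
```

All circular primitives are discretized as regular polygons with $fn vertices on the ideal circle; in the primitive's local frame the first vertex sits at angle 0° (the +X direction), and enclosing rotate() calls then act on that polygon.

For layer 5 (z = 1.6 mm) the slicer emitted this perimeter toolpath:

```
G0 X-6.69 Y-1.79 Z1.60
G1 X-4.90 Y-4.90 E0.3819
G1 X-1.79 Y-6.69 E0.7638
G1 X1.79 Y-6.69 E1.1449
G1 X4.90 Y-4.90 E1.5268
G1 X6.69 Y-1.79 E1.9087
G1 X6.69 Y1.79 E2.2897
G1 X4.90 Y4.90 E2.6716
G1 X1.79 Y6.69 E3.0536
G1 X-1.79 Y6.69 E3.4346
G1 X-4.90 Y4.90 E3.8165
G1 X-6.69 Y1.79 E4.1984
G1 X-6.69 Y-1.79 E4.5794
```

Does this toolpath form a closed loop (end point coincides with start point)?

Start point (G0): (-6.69, -1.79). End point (last G1): the path returns to the start — closed.

yes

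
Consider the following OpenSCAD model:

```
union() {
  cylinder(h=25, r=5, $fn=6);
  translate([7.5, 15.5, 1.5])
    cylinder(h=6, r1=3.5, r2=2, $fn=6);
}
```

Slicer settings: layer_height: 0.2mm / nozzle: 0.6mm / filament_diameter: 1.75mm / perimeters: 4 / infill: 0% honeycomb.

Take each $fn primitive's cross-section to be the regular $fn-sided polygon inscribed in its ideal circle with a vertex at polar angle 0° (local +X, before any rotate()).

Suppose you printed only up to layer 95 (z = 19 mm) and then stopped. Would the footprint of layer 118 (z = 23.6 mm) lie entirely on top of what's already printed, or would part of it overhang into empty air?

entirely on top

Compare the two slices. At z = 19: the r=5 cylinder gives a regular 6-gon of circumradius 5 (constant along its height) (area = (6/2)·5.000²·sin(360°/6) = 64.95 mm²); the cone at (7.5, 15.5) is not intersected at this z (z outside [1.5, 7.5]); Combining (union): only the r=5 cylinder is present, so the union is just that shape — area = 64.95 mm². At z = 23.6: the r=5 cylinder contributes a regular 6-gon of circumradius 5 (area = (6/2)·5.000²·sin(360°/6) = 64.95 mm²); the cone at (7.5, 15.5) does not reach this height (z outside [1.5, 7.5]); Taking the union: only the r=5 cylinder is present, so the union is just that shape — area = 64.95 mm². Checking containment: the cross-section at z = 23.6 is a subset of the cross-section at z = 19.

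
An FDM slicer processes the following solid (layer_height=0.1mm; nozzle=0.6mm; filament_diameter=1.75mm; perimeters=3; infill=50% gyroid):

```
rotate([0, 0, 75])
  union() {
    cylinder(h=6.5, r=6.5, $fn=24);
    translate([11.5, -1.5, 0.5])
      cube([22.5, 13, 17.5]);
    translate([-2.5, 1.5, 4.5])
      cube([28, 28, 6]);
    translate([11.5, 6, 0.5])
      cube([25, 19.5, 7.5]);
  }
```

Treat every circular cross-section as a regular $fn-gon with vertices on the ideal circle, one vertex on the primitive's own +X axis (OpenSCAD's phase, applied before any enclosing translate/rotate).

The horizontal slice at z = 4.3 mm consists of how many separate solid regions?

At z = 4.3 mm: the cylinder: section is a regular 24-gon, circumradius r=6.5; the 22.5×13 cube at (11.5, -1.5) contributes its full rectangle; the cube at (-2.5, 1.5) is absent (z outside [4.5, 10.5]); the 25×19.5 cube at (11.5, 6) contributes its full rectangle; Taking the union: the regions partially overlap (shared area 123.75 mm²), so overlapping operands fuse into one piece — 2 connected regions; (rotated 75° about Z; rotation is an isometry so areas/perimeters/island counts are preserved). The result has 2 disconnected regions.

2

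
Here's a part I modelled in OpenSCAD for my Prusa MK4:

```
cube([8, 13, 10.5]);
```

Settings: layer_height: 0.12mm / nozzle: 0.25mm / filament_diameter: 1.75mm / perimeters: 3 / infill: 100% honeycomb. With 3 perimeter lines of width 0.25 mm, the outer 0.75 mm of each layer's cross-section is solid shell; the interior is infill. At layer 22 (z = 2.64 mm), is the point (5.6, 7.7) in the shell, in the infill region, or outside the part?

At z = 2.64 mm: the cube (footprint 8×13) is included at this height. Overall, the cross-section is a single solid region. The nearest boundary edge runs (8.00, 0.00)→(8.00, 13.00); distance from the point to it = 2.40 mm. The point is inside the cross-section and 2.40 mm from the nearest boundary — more than the 0.75 mm shell width (3 × 0.25), so it's in the infill interior.

infill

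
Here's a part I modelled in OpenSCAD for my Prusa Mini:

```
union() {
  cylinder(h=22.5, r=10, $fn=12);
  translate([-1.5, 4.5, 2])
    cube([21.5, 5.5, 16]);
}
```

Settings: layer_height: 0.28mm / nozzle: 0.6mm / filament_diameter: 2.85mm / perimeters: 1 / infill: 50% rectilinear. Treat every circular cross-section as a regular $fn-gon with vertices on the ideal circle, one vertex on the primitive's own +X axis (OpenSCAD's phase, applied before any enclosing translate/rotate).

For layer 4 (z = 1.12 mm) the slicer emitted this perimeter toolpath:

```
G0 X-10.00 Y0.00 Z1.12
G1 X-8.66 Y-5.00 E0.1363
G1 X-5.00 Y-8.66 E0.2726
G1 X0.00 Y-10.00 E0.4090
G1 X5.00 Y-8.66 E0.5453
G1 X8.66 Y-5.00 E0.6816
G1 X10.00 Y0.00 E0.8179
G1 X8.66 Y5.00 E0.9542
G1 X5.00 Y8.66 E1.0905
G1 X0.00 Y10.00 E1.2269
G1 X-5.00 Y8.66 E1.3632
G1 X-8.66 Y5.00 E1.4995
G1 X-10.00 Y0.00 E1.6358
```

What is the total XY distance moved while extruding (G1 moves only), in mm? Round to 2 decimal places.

62.12 mm

Sum the Euclidean lengths of each G1 segment: total = 62.12 mm.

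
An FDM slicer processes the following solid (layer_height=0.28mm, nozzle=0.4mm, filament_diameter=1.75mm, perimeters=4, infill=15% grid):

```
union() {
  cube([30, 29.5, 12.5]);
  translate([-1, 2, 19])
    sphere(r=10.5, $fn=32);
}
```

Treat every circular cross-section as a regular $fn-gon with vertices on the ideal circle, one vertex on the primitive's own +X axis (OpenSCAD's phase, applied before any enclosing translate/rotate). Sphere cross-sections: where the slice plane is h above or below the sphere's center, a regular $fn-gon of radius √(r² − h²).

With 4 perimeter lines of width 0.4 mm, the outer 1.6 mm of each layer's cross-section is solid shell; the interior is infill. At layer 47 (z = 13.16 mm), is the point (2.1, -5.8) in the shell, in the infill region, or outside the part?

At z = 13.16 mm: the cube is not intersected at this z (z outside [0, 12.5]); the sphere at (-1, 2): section is a regular 32-gon, circumradius = √(r²−h²) = √(10.5²−5.84²) = 8.726; Taking the union: only the r=10.5 sphere at (-1, 2) is present, so the union is just that shape — 1 connected region. Overall, the cross-section is a single solid region. The nearest boundary edge runs (0.70, -6.56)→(2.34, -6.06); distance from the point to it = 0.32 mm. The point is inside the cross-section, 0.32 mm from the nearest boundary — within the 1.6 mm shell band (4 × 0.4).

shell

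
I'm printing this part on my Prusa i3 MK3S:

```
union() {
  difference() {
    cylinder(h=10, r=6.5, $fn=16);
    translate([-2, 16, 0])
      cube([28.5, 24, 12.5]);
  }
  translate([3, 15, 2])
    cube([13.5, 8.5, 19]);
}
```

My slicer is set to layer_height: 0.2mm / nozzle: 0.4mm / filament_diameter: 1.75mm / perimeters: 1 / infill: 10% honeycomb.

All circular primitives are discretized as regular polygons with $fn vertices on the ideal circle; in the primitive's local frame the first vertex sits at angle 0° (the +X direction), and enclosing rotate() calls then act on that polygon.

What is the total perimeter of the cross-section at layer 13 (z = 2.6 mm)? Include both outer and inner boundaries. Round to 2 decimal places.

84.58 mm

At z = 2.6 mm: the cylinder: section is a regular 16-gon, circumradius r=6.5 (perimeter = 2·16·6.500·sin(180°/16) = 40.58 mm); the 28.5×24 cube at (-2, 16) contributes its full rectangle (perimeter 105.00 mm); After the difference (first − rest): starting from the r=6.5 cylinder, the 28.5×24 cube at (-2, 16) misses the remaining region (no effect) — boundary = 40.58 mm; the 13.5×8.5 cube at (3, 15) contributes its full rectangle (perimeter 44.00 mm); Merging all regions: the 2 present regions are separate (no shared area or edge), so areas and boundary lengths simply add and each stays a separate island — boundary = 84.58 mm. Overall, the cross-section has 2 separate islands. Total boundary length (outer) = 84.58 mm.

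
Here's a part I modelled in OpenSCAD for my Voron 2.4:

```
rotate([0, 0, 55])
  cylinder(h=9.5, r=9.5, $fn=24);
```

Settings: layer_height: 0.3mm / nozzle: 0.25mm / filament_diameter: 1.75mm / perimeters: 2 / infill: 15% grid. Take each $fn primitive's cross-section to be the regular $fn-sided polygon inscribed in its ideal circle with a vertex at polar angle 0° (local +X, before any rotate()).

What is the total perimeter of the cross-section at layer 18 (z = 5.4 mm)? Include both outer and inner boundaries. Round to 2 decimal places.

At z = 5.4 mm: the r=9.5 cylinder gives a regular 24-gon of circumradius 9.5 (constant along its height) (perimeter = 2·24·9.500·sin(180°/24) = 59.52 mm); (rotated 55° about Z; rotation is an isometry so areas/perimeters/island counts are preserved). Overall, the cross-section is a single solid region. Total boundary length (outer) = 59.52 mm.

59.52 mm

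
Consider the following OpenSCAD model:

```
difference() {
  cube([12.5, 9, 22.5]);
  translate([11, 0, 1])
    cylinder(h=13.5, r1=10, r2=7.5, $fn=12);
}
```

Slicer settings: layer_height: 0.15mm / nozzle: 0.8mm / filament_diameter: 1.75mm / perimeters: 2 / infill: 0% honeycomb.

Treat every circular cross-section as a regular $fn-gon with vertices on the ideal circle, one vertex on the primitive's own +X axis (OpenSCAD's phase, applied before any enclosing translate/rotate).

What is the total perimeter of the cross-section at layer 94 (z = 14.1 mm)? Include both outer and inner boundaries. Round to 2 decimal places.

40.07 mm

At z = 14.1 mm: the 12.5×9 cube contributes its full rectangle (perimeter 43.00 mm); the cone at (11, 0) (r1=10→r2=7.5) has section circumradius 7.574 here — a regular 12-gon (perimeter = 2·12·7.574·sin(180°/12) = 47.05 mm); After the difference (first − rest): starting from the 12.5×9 cube, the cone at (11, 0) partially overlaps it — only the 54.08 mm² overlap (of its 172.10 mm²) is removed, clipping the outline — boundary = 40.07 mm. Overall, the cross-section is a single solid region. Total boundary length (outer) = 40.07 mm.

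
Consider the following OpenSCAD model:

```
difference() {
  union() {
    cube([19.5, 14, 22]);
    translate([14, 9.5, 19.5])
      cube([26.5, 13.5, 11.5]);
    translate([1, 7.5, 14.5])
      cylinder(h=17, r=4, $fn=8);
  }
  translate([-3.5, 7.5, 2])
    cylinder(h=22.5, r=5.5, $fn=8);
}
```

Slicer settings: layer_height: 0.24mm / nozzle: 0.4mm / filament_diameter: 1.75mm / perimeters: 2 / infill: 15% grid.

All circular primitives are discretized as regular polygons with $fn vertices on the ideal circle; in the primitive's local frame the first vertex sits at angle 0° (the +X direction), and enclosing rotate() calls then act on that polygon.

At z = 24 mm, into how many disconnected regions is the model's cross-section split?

2

At z = 24 mm: the cube does not reach this height (z outside [0, 22]); the cube at (14, 9.5) is present — its section is the full 26.5×13.5 rectangle; the r=4 cylinder at (1, 7.5) contributes a regular 8-gon of circumradius 4; Combining (union): the 2 present regions are separate (no shared area or edge), so areas and boundary lengths simply add and each stays a separate island — 2 connected regions; the r=5.5 cylinder at (-3.5, 7.5) gives a regular 8-gon of circumradius 5.5 (constant along its height); Subtracting the remaining from the first: starting from that combined region, the r=5.5 cylinder at (-3.5, 7.5) partially overlaps it — only the 24.15 mm² overlap (of its 85.56 mm²) is removed, clipping the outline — 2 connected regions. The result has 2 disconnected regions.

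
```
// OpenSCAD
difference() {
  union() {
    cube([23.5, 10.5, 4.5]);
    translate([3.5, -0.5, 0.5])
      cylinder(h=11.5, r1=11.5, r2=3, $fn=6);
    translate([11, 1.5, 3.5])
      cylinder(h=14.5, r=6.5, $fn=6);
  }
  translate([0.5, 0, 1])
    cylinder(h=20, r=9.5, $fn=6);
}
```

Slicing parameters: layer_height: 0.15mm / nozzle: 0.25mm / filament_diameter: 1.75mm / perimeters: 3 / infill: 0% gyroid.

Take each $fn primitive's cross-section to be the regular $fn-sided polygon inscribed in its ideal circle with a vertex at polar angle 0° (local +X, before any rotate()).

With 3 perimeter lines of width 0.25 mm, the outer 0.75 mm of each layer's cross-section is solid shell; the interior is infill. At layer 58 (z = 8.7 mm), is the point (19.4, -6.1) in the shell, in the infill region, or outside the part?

At z = 8.7 mm: the cube does not reach this height (z outside [0, 4.5]); the cone at (3.5, -0.5) (r1=11.5→r2=3) has section circumradius 5.439 here — a regular 6-gon; the r=6.5 cylinder at (11, 1.5) gives a regular 6-gon of circumradius 6.5 (constant along its height); Merging all regions: the regions partially overlap (shared area 15.90 mm²), so overlapping operands fuse into one piece — 1 connected region; the r=9.5 cylinder at (0.5, 0) gives a regular 6-gon of circumradius 9.5 (constant along its height); Taking the first minus the rest: starting from that combined region, the r=9.5 cylinder at (0.5, 0) partially overlaps it — only the 86.51 mm² overlap (of its 234.48 mm²) is removed, clipping the outline — 1 connected region. Overall, the cross-section is a single solid region. The nearest boundary edge runs (17.50, 1.50)→(14.25, -4.13); distance from the point to it = 5.45 mm. The point is not inside any of the regions above, so it lies outside the cross-section (5.45 mm from the nearest boundary).

outside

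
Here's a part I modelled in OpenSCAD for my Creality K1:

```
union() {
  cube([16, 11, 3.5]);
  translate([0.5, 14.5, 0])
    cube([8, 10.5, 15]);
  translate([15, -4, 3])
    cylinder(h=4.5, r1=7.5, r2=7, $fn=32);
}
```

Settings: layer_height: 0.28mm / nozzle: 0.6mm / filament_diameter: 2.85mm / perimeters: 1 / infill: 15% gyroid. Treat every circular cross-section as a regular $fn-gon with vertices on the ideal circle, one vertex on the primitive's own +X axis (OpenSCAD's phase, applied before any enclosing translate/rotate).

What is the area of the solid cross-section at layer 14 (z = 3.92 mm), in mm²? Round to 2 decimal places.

At z = 3.92 mm: the cube is absent (z outside [0, 3.5]); the 8×10.5 cube at (0.5, 14.5) contributes its full rectangle (area 84.00 mm²); the cone at (15, -4) contributes a regular 32-gon of circumradius 7.398 (interpolated between r1=7.5 and r2=7 at t=0.204) (area = (32/2)·7.398²·sin(360°/32) = 170.83 mm²); Combining (union): the 2 present regions are separate (no shared area or edge), so areas and boundary lengths simply add and each stays a separate island — area = 254.83 mm². Overall, the cross-section has 2 separate islands. Net area = 254.83 mm².

254.83 mm²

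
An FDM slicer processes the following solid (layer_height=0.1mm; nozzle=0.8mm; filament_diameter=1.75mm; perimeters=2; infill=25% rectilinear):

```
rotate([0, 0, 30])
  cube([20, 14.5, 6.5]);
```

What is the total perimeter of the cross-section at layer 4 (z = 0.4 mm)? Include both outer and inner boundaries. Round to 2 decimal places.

At z = 0.4 mm: the cube is present — its section is the full 20×14.5 rectangle (perimeter 69.00 mm); (whole slice rotated 30° about Z — lengths, areas and connectivity unchanged). Overall, the cross-section is a single solid region. Total boundary length (outer) = 69.00 mm.

69.00 mm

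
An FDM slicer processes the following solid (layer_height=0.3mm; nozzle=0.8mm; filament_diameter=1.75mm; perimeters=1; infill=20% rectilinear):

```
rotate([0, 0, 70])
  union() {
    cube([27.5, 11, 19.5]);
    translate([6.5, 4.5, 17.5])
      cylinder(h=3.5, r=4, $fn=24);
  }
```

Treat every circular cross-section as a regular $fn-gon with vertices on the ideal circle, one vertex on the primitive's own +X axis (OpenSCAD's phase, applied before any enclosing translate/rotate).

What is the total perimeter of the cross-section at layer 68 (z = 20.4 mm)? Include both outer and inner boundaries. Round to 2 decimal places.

At z = 20.4 mm: the cube does not reach this height (z outside [0, 19.5]); the r=4 cylinder at (6.5, 4.5) gives a regular 24-gon of circumradius 4 (constant along its height) (perimeter = 2·24·4.000·sin(180°/24) = 25.06 mm); Combining (union): only the r=4 cylinder at (6.5, 4.5) is present, so the union is just that shape — boundary = 25.06 mm; (rotated 70° about Z; rotation is an isometry so areas/perimeters/island counts are preserved). Overall, the cross-section is a single solid region. Total boundary length (outer) = 25.06 mm.

25.06 mm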